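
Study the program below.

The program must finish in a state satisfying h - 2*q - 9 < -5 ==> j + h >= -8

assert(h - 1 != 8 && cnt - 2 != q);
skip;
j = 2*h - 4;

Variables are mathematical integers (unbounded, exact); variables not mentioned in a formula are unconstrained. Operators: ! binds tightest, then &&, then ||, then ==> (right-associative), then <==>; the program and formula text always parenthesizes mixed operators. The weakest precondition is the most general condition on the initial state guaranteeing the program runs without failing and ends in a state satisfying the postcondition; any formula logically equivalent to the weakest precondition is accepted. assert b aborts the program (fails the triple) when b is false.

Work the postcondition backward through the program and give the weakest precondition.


Working backward. After the program, the postcondition h - 2*q - 9 < -5 ==> j + h >= -8 must hold; in canonical form it is h < 2*q + 4 ==> h + j >= -8.
Before j := 2*h - 4: h < 2*q + 4 ==> 3*h >= -4
Before skip: h < 2*q + 4 ==> 3*h >= -4
Before assert h - 1 != 8 && cnt - 2 != q: h != 9 && cnt != q + 2 && (h < 2*q + 4 ==> 3*h >= -4)
Answer: WP = h != 9 && cnt != q + 2 && (h < 2*q + 4 ==> 3*h >= -4)


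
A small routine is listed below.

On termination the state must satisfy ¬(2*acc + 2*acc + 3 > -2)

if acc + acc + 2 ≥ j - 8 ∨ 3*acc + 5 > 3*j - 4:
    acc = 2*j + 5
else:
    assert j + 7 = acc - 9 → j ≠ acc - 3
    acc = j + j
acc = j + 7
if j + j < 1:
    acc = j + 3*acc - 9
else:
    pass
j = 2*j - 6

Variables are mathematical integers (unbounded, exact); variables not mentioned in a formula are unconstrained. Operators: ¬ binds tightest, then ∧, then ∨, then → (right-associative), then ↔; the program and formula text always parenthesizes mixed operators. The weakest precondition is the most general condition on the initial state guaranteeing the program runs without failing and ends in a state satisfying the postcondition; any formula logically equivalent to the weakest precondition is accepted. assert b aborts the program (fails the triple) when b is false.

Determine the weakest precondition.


Working backward. After the program, the postcondition ¬(2*acc + 2*acc + 3 > -2) must hold; in canonical form it is ¬(4*acc > -5).
Before j := 2*j - 6: ¬(4*acc > -5)
Then branch requires ¬(12*acc + 4*j > 31); else branch requires ¬(4*acc > -5).
Before the if: (2*j < 1 → (¬(12*acc + 4*j > 31))) ∧ ((¬(2*j < 1)) → (¬(4*acc > -5)))
Before acc := j + 7: (2*j < 1 → (¬(16*j > -53))) ∧ ((¬(2*j < 1)) → (¬(4*j > -33)))
Then branch requires (2*j < 1 → (¬(16*j > -53))) ∧ ((¬(2*j < 1)) → (¬(4*j > -33))); else branch requires (j = acc - 16 → j ≠ acc - 3) ∧ (2*j < 1 → (¬(16*j > -53))) ∧ ((¬(2*j < 1)) → (¬(4*j > -33))).
Before the if: ((2*acc ≥ j - 10 ∨ 3*acc > 3*j - 9) → ((2*j < 1 → (¬(16*j > -53))) ∧ ((¬(2*j < 1)) → (¬(4*j > -33))))) ∧ ((¬(2*acc ≥ j - 10 ∨ 3*acc > 3*j - 9)) → ((j = acc - 16 → j ≠ acc - 3) ∧ (2*j < 1 → (¬(16*j > -53))) ∧ ((¬(2*j < 1)) → (¬(4*j > -33)))))
Answer: WP = ((2*acc ≥ j - 10 ∨ 3*acc > 3*j - 9) → ((2*j < 1 → (¬(16*j > -53))) ∧ ((¬(2*j < 1)) → (¬(4*j > -33))))) ∧ ((¬(2*acc ≥ j - 10 ∨ 3*acc > 3*j - 9)) → ((j = acc - 16 → j ≠ acc - 3) ∧ (2*j < 1 → (¬(16*j > -53))) ∧ ((¬(2*j < 1)) → (¬(4*j > -33)))))


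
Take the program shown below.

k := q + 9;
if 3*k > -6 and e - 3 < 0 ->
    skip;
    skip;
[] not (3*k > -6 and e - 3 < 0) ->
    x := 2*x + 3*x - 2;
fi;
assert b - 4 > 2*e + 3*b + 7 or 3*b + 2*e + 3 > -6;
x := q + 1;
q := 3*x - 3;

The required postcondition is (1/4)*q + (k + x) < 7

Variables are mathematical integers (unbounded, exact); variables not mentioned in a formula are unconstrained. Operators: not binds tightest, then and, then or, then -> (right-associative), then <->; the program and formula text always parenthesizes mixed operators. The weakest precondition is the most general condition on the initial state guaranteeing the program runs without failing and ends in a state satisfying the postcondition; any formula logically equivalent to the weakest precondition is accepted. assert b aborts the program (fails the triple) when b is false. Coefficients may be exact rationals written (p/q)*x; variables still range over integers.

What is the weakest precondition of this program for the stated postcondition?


Working backward. After the program, the postcondition (1/4)*q + (k + x) < 7 must hold; in canonical form it is k + (1/4)*q + x < 7.
Before q := 3*x - 3: k + (7/4)*x < 31/4
Before x := q + 1: k + (7/4)*q < 6
Before assert b - 4 > 2*e + 3*b + 7 or 3*b + 2*e + 3 > -6: (2*b + 2*e < -11 or 3*b + 2*e > -9) and k + (7/4)*q < 6
Then branch requires (2*b + 2*e < -11 or 3*b + 2*e > -9) and k + (7/4)*q < 6; else branch requires (2*b + 2*e < -11 or 3*b + 2*e > -9) and k + (7/4)*q < 6.
Before the if: ((3*k > -6 and e < 3) -> ((2*b + 2*e < -11 or 3*b + 2*e > -9) and k + (7/4)*q < 6)) and ((not (3*k > -6 and e < 3)) -> ((2*b + 2*e < -11 or 3*b + 2*e > -9) and k + (7/4)*q < 6))
Before k := q + 9: ((3*q > -33 and e < 3) -> ((2*b + 2*e < -11 or 3*b + 2*e > -9) and (11/4)*q < -3)) and ((not (3*q > -33 and e < 3)) -> ((2*b + 2*e < -11 or 3*b + 2*e > -9) and (11/4)*q < -3))
Answer: WP = ((3*q > -33 and e < 3) -> ((2*b + 2*e < -11 or 3*b + 2*e > -9) and (11/4)*q < -3)) and ((not (3*q > -33 and e < 3)) -> ((2*b + 2*e < -11 or 3*b + 2*e > -9) and (11/4)*q < -3))


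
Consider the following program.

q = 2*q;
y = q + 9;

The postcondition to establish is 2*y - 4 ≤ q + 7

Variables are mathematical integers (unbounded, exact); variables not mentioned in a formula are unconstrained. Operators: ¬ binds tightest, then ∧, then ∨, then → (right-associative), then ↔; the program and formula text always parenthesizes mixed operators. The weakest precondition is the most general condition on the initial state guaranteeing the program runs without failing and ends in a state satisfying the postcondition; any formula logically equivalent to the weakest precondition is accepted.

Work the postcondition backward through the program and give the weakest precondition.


Working backward. After the program, the postcondition 2*y - 4 ≤ q + 7 must hold; in canonical form it is 2*y ≤ q + 11.
Before y := q + 9: q ≤ -7
Before q := 2*q: 2*q ≤ -7
Answer: WP = 2*q ≤ -7


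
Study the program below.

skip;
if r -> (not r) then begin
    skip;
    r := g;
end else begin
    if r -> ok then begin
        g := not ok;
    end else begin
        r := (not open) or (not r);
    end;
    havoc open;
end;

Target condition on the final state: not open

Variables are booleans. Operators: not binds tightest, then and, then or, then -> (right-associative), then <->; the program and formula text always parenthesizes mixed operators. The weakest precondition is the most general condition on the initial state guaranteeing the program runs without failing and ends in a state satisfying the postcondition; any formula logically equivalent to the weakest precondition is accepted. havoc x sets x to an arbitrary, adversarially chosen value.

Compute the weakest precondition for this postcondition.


Working backward. After the program, not open must hold.
Then branch requires not open; else branch requires false.
Before the if: ((r -> (not r)) -> (not open)) and (r -> (not r))
Before skip: ((r -> (not r)) -> (not open)) and (r -> (not r))
Answer: WP = ((r -> (not r)) -> (not open)) and (r -> (not r))


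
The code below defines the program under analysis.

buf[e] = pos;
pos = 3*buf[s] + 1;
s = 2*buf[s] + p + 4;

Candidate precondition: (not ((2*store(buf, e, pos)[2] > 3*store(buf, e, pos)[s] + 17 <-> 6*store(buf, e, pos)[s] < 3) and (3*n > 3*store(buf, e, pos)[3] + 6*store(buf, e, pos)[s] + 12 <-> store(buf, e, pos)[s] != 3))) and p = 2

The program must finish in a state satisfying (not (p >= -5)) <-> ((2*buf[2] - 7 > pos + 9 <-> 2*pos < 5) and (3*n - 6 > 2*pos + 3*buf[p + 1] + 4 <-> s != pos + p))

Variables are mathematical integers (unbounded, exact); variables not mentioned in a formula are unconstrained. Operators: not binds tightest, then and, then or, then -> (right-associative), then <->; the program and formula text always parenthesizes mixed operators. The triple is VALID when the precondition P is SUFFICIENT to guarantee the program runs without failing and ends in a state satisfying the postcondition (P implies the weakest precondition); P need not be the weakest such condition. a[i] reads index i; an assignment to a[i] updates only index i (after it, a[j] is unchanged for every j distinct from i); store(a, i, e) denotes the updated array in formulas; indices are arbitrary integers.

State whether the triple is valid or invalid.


Working backward. After the program, the postcondition (not (p >= -5)) <-> ((2*buf[2] - 7 > pos + 9 <-> 2*pos < 5) and (3*n - 6 > 2*pos + 3*buf[p + 1] + 4 <-> s != pos + p)) must hold; in canonical form it is (not (p >= -5)) <-> ((2*buf[2] > pos + 16 <-> 2*pos < 5) and (3*n > 3*buf[p + 1] + 2*pos + 10 <-> s != p + pos)).
Before s := 2*buf[s] + p + 4: (not (p >= -5)) <-> ((2*buf[2] > pos + 16 <-> 2*pos < 5) and (3*n > 3*buf[p + 1] + 2*pos + 10 <-> 2*buf[s] != pos - 4))
Before pos := 3*buf[s] + 1: (not (p >= -5)) <-> ((2*buf[2] > 3*buf[s] + 17 <-> 6*buf[s] < 3) and (3*n > 3*buf[p + 1] + 6*buf[s] + 12 <-> buf[s] != 3))
Before buf[e] := pos: (not (p >= -5)) <-> ((2*store(buf, e, pos)[2] > 3*store(buf, e, pos)[s] + 17 <-> 6*store(buf, e, pos)[s] < 3) and (3*n > 3*store(buf, e, pos)[p + 1] + 6*store(buf, e, pos)[s] + 12 <-> store(buf, e, pos)[s] != 3))
The weakest precondition is (not (p >= -5)) <-> ((2*store(buf, e, pos)[2] > 3*store(buf, e, pos)[s] + 17 <-> 6*store(buf, e, pos)[s] < 3) and (3*n > 3*store(buf, e, pos)[p + 1] + 6*store(buf, e, pos)[s] + 12 <-> store(buf, e, pos)[s] != 3)).
Check whether (not ((2*store(buf, e, pos)[2] > 3*store(buf, e, pos)[s] + 17 <-> 6*store(buf, e, pos)[s] < 3) and (3*n > 3*store(buf, e, pos)[3] + 6*store(buf, e, pos)[s] + 12 <-> store(buf, e, pos)[s] != 3))) and p = 2 implies it.
Every state satisfying the precondition satisfies the weakest precondition: the implication holds.
Answer: valid


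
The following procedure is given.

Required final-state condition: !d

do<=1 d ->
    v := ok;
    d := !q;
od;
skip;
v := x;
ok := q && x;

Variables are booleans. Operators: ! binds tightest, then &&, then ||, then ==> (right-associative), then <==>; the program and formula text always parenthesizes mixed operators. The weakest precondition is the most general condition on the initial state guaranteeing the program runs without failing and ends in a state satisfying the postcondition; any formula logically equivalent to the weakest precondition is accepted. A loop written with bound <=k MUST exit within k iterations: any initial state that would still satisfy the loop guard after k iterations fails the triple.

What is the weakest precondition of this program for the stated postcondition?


Working backward. After the program, !d must hold.
Before ok := q && x: !d
Before v := x: !d
Before skip: !d
Before the loop (bound <=1), unroll the exhaustion recursion (WP_0 = exit-now case; WP_j = one more guarded iteration, up to j = 1):
  WP_0: !d
  WP_1: d ==> q
So before the loop: d ==> q
Answer: WP = d ==> q


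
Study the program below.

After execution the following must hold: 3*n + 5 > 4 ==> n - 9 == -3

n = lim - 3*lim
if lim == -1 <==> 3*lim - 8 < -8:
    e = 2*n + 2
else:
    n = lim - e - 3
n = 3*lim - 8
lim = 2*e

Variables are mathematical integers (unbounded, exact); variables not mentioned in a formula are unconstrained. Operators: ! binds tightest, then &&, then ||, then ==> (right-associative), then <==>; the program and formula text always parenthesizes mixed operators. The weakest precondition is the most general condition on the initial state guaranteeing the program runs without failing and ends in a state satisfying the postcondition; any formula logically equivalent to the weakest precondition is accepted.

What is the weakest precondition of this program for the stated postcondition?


Working backward. After the program, the postcondition 3*n + 5 > 4 ==> n - 9 == -3 must hold; in canonical form it is 3*n > -1 ==> n == 6.
Before lim := 2*e: 3*n > -1 ==> n == 6
Before n := 3*lim - 8: 9*lim > 23 ==> 3*lim == 14
Then branch requires 9*lim > 23 ==> 3*lim == 14; else branch requires 9*lim > 23 ==> 3*lim == 14.
Before the if: ((lim == -1 <==> 3*lim < 0) ==> (9*lim > 23 ==> 3*lim == 14)) && ((!(lim == -1 <==> 3*lim < 0)) ==> (9*lim > 23 ==> 3*lim == 14))
Before n := lim - 3*lim: ((lim == -1 <==> 3*lim < 0) ==> (9*lim > 23 ==> 3*lim == 14)) && ((!(lim == -1 <==> 3*lim < 0)) ==> (9*lim > 23 ==> 3*lim == 14))
Answer: WP = ((lim == -1 <==> 3*lim < 0) ==> (9*lim > 23 ==> 3*lim == 14)) && ((!(lim == -1 <==> 3*lim < 0)) ==> (9*lim > 23 ==> 3*lim == 14))


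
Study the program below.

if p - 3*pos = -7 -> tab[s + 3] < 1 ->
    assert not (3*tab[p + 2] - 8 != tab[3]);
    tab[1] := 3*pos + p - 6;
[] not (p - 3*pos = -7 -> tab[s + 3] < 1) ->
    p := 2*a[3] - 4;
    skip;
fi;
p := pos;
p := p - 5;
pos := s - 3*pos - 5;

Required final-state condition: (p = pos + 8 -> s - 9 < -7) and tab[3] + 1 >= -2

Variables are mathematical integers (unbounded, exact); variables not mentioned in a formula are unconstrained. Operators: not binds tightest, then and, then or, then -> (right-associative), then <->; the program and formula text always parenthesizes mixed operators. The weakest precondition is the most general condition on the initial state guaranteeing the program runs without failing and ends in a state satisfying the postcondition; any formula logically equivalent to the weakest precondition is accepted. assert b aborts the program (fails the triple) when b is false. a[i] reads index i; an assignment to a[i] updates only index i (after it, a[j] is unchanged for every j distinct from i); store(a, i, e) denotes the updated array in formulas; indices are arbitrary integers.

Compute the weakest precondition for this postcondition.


Working backward. After the program, the postcondition (p = pos + 8 -> s - 9 < -7) and tab[3] + 1 >= -2 must hold; in canonical form it is (p = pos + 8 -> s < 2) and tab[3] >= -3.
Before pos := s - 3*pos - 5: (p + 3*pos = s + 3 -> s < 2) and tab[3] >= -3
Before p := p - 5: (p + 3*pos = s + 8 -> s < 2) and tab[3] >= -3
Before p := pos: (4*pos = s + 8 -> s < 2) and tab[3] >= -3
Then branch requires (not (3*tab[p + 2] != tab[3] + 8)) and (4*pos = s + 8 -> s < 2) and tab[3] >= -3; else branch requires (4*pos = s + 8 -> s < 2) and tab[3] >= -3.
Before the if: ((p = 3*pos - 7 -> tab[s + 3] < 1) -> ((not (3*tab[p + 2] != tab[3] + 8)) and (4*pos = s + 8 -> s < 2) and tab[3] >= -3)) and ((not (p = 3*pos - 7 -> tab[s + 3] < 1)) -> ((4*pos = s + 8 -> s < 2) and tab[3] >= -3))
Answer: WP = ((p = 3*pos - 7 -> tab[s + 3] < 1) -> ((not (3*tab[p + 2] != tab[3] + 8)) and (4*pos = s + 8 -> s < 2) and tab[3] >= -3)) and ((not (p = 3*pos - 7 -> tab[s + 3] < 1)) -> ((4*pos = s + 8 -> s < 2) and tab[3] >= -3))


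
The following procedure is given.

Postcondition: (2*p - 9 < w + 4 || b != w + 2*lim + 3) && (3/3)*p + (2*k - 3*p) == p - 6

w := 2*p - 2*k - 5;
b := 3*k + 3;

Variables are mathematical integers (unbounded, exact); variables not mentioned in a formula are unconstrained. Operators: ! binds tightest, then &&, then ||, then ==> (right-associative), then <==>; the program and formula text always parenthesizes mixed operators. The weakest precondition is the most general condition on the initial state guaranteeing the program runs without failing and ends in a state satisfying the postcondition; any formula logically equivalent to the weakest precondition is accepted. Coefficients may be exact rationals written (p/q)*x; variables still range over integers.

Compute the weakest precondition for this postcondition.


Working backward. After the program, the postcondition (2*p - 9 < w + 4 || b != w + 2*lim + 3) && (3/3)*p + (2*k - 3*p) == p - 6 must hold; in canonical form it is (2*p < w + 13 || b != 2*lim + w + 3) && 2*k == 3*p - 6.
Before b := 3*k + 3: (2*p < w + 13 || 3*k != 2*lim + w) && 2*k == 3*p - 6
Before w := 2*p - 2*k - 5: (2*k < 8 || 5*k != 2*lim + 2*p - 5) && 2*k == 3*p - 6
Answer: WP = (2*k < 8 || 5*k != 2*lim + 2*p - 5) && 2*k == 3*p - 6


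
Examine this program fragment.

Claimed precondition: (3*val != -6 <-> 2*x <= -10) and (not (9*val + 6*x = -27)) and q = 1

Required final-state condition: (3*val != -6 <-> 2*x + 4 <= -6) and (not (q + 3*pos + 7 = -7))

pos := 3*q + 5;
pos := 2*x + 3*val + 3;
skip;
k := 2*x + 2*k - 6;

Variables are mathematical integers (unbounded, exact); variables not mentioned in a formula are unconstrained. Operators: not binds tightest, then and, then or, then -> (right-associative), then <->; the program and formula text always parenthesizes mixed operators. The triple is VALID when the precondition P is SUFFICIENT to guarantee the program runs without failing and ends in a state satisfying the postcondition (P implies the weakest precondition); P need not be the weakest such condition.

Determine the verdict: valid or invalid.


Working backward. After the program, the postcondition (3*val != -6 <-> 2*x + 4 <= -6) and (not (q + 3*pos + 7 = -7)) must hold; in canonical form it is (3*val != -6 <-> 2*x <= -10) and (not (3*pos + q = -14)).
Before k := 2*x + 2*k - 6: (3*val != -6 <-> 2*x <= -10) and (not (3*pos + q = -14))
Before skip: (3*val != -6 <-> 2*x <= -10) and (not (3*pos + q = -14))
Before pos := 2*x + 3*val + 3: (3*val != -6 <-> 2*x <= -10) and (not (q + 9*val + 6*x = -23))
Before pos := 3*q + 5: (3*val != -6 <-> 2*x <= -10) and (not (q + 9*val + 6*x = -23))
The weakest precondition is (3*val != -6 <-> 2*x <= -10) and (not (q + 9*val + 6*x = -23)).
Check whether (3*val != -6 <-> 2*x <= -10) and (not (9*val + 6*x = -27)) and q = 1 implies it.
Countermodel: at the initial state q = 1, val = -2, x = -1, the precondition holds but the weakest precondition fails.
Answer: invalid


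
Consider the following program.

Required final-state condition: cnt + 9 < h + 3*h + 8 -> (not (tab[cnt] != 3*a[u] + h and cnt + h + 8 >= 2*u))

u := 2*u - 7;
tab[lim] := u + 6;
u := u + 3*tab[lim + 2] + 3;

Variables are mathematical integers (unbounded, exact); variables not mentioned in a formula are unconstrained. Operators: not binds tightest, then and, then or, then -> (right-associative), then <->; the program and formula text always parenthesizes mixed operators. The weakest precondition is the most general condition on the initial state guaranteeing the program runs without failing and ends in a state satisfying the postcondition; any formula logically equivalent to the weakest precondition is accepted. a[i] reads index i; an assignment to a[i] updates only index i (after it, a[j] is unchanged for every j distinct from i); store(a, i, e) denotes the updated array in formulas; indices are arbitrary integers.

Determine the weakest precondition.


Working backward. After the program, the postcondition cnt + 9 < h + 3*h + 8 -> (not (tab[cnt] != 3*a[u] + h and cnt + h + 8 >= 2*u)) must hold; in canonical form it is cnt < 4*h - 1 -> (not (tab[cnt] != 3*a[u] + h and cnt + h >= 2*u - 8)).
Before u := u + 3*tab[lim + 2] + 3: cnt < 4*h - 1 -> (not (tab[cnt] != 3*a[3*tab[lim + 2] + u + 3] + h and cnt + h >= 6*tab[lim + 2] + 2*u - 2))
Before tab[lim] := u + 6: cnt < 4*h - 1 -> (not (store(tab, lim, u + 6)[cnt] != 3*a[3*store(tab, lim, u + 6)[lim + 2] + u + 3] + h and cnt + h >= 6*store(tab, lim, u + 6)[lim + 2] + 2*u - 2))
Before u := 2*u - 7: cnt < 4*h - 1 -> (not (store(tab, lim, 2*u - 1)[cnt] != 3*a[3*store(tab, lim, 2*u - 1)[lim + 2] + 2*u - 4] + h and cnt + h >= 6*store(tab, lim, 2*u - 1)[lim + 2] + 4*u - 16))
Answer: WP = cnt < 4*h - 1 -> (not (store(tab, lim, 2*u - 1)[cnt] != 3*a[3*store(tab, lim, 2*u - 1)[lim + 2] + 2*u - 4] + h and cnt + h >= 6*store(tab, lim, 2*u - 1)[lim + 2] + 4*u - 16))


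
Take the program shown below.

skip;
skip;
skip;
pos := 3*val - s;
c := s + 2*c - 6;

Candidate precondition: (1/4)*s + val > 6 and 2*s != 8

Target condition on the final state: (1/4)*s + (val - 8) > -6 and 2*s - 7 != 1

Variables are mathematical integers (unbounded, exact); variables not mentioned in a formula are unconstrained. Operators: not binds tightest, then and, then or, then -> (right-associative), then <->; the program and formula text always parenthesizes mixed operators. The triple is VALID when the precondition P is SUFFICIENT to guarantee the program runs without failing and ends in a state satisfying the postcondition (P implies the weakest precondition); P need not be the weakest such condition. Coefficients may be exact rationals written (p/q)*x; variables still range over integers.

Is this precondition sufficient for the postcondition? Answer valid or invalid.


Working backward. After the program, the postcondition (1/4)*s + (val - 8) > -6 and 2*s - 7 != 1 must hold; in canonical form it is (1/4)*s + val > 2 and 2*s != 8.
Before c := s + 2*c - 6: (1/4)*s + val > 2 and 2*s != 8
Before pos := 3*val - s: (1/4)*s + val > 2 and 2*s != 8
Before skip: (1/4)*s + val > 2 and 2*s != 8
Before skip: (1/4)*s + val > 2 and 2*s != 8
Before skip: (1/4)*s + val > 2 and 2*s != 8
The weakest precondition is (1/4)*s + val > 2 and 2*s != 8.
Check whether (1/4)*s + val > 6 and 2*s != 8 implies it.
Every state satisfying the precondition satisfies the weakest precondition: the implication holds.
Answer: valid


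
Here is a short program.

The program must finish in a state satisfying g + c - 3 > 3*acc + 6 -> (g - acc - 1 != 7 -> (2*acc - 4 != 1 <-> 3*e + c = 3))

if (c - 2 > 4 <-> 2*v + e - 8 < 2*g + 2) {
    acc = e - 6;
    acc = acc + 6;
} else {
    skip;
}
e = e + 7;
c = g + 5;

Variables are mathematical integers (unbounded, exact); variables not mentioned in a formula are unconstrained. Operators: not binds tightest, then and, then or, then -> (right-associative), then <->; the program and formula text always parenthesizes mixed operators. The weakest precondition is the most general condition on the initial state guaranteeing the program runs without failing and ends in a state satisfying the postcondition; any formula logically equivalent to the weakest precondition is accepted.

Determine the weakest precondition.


Working backward. After the program, the postcondition g + c - 3 > 3*acc + 6 -> (g - acc - 1 != 7 -> (2*acc - 4 != 1 <-> 3*e + c = 3)) must hold; in canonical form it is c + g > 3*acc + 9 -> (g != acc + 8 -> (2*acc != 5 <-> c + 3*e = 3)).
Before c := g + 5: 2*g > 3*acc + 4 -> (g != acc + 8 -> (2*acc != 5 <-> 3*e + g = -2))
Before e := e + 7: 2*g > 3*acc + 4 -> (g != acc + 8 -> (2*acc != 5 <-> 3*e + g = -23))
Then branch requires 2*g > 3*e + 4 -> (g != e + 8 -> (2*e != 5 <-> 3*e + g = -23)); else branch requires 2*g > 3*acc + 4 -> (g != acc + 8 -> (2*acc != 5 <-> 3*e + g = -23)).
Before the if: ((c > 6 <-> e + 2*v < 2*g + 10) -> (2*g > 3*e + 4 -> (g != e + 8 -> (2*e != 5 <-> 3*e + g = -23)))) and ((not (c > 6 <-> e + 2*v < 2*g + 10)) -> (2*g > 3*acc + 4 -> (g != acc + 8 -> (2*acc != 5 <-> 3*e + g = -23))))
Answer: WP = ((c > 6 <-> e + 2*v < 2*g + 10) -> (2*g > 3*e + 4 -> (g != e + 8 -> (2*e != 5 <-> 3*e + g = -23)))) and ((not (c > 6 <-> e + 2*v < 2*g + 10)) -> (2*g > 3*acc + 4 -> (g != acc + 8 -> (2*acc != 5 <-> 3*e + g = -23))))


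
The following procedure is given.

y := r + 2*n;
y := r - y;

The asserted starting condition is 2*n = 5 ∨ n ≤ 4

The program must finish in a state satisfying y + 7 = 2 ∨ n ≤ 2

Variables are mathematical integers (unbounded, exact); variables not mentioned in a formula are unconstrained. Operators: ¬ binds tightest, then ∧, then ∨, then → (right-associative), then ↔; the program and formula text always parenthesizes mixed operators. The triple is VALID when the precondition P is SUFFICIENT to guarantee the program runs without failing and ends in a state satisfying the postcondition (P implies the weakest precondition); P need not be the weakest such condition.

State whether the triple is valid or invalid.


Working backward. After the program, the postcondition y + 7 = 2 ∨ n ≤ 2 must hold; in canonical form it is y = -5 ∨ n ≤ 2.
Before y := r - y: r = y - 5 ∨ n ≤ 2
Before y := r + 2*n: 2*n = 5 ∨ n ≤ 2
The weakest precondition is 2*n = 5 ∨ n ≤ 2.
Check whether 2*n = 5 ∨ n ≤ 4 implies it.
Countermodel: at the initial state n = 3, the precondition holds but the weakest precondition fails.
Answer: invalid


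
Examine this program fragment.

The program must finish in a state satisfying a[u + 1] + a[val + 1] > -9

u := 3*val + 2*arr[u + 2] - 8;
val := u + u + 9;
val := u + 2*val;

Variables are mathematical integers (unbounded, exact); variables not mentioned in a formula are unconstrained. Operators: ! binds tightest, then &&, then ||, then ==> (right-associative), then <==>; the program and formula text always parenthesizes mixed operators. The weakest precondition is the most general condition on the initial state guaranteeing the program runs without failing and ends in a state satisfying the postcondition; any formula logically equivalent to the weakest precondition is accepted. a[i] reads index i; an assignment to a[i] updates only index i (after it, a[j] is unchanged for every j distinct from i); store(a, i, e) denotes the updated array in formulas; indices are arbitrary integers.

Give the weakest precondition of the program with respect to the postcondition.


Working backward. After the program, a[u + 1] + a[val + 1] > -9 must hold.
Before val := u + 2*val: a[u + 2*val + 1] + a[u + 1] > -9
Before val := u + u + 9: a[5*u + 19] + a[u + 1] > -9
Before u := 3*val + 2*arr[u + 2] - 8: a[10*arr[u + 2] + 15*val - 21] + a[2*arr[u + 2] + 3*val - 7] > -9
Answer: WP = a[10*arr[u + 2] + 15*val - 21] + a[2*arr[u + 2] + 3*val - 7] > -9


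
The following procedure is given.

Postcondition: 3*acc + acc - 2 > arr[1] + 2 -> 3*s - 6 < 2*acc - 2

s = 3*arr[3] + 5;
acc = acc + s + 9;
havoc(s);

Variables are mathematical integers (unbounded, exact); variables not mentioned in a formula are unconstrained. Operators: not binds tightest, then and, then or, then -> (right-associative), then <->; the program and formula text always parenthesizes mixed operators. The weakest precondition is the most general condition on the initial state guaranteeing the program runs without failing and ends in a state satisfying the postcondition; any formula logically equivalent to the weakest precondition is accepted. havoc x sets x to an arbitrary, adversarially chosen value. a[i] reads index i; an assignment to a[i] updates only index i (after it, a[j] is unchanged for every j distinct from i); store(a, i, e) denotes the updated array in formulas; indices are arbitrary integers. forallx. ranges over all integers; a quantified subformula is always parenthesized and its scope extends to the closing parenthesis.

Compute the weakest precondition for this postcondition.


Working backward. After the program, the postcondition 3*acc + acc - 2 > arr[1] + 2 -> 3*s - 6 < 2*acc - 2 must hold; in canonical form it is 4*acc > arr[1] + 4 -> 3*s < 2*acc + 4.
Before havoc s: forall s_1. (4*acc > arr[1] + 4 -> 3*s_1 < 2*acc + 4)
Before acc := acc + s + 9: forall s_1. (4*acc + 4*s > arr[1] - 32 -> 3*s_1 < 2*acc + 2*s + 22)
Before s := 3*arr[3] + 5: forall s_1. (12*arr[3] + 4*acc > arr[1] - 52 -> 3*s_1 < 6*arr[3] + 2*acc + 32)
Answer: WP = forall s_1. (12*arr[3] + 4*acc > arr[1] - 52 -> 3*s_1 < 6*arr[3] + 2*acc + 32)


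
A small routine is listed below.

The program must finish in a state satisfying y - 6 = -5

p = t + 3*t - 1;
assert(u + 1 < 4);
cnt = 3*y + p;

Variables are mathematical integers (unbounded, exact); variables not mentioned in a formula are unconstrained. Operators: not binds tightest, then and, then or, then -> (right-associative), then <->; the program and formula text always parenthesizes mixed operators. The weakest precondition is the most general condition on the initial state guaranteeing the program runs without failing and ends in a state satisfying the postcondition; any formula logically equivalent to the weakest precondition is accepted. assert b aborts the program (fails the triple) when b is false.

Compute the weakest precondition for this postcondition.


Working backward. After the program, the postcondition y - 6 = -5 must hold; in canonical form it is y = 1.
Before cnt := 3*y + p: y = 1
Before assert u + 1 < 4: u < 3 and y = 1
Before p := t + 3*t - 1: u < 3 and y = 1
Answer: WP = u < 3 and y = 1


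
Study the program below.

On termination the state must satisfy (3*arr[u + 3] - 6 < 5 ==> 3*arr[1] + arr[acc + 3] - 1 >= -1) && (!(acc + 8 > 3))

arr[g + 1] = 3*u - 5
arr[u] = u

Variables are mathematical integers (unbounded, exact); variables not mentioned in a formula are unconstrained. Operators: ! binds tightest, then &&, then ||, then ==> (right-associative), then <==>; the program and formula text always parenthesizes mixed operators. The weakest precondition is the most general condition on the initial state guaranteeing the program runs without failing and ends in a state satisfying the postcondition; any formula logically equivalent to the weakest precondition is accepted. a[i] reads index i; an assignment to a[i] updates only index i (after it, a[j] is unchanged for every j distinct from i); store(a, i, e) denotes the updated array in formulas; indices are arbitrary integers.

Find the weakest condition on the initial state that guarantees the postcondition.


Working backward. After the program, the postcondition (3*arr[u + 3] - 6 < 5 ==> 3*arr[1] + arr[acc + 3] - 1 >= -1) && (!(acc + 8 > 3)) must hold; in canonical form it is (3*arr[u + 3] < 11 ==> arr[acc + 3] + 3*arr[1] >= 0) && (!(acc > -5)).
Before arr[u] := u: (3*store(arr, u, u)[u + 3] < 11 ==> store(arr, u, u)[acc + 3] + 3*store(arr, u, u)[1] >= 0) && (!(acc > -5))
Before arr[g + 1] := 3*u - 5: (3*store(store(arr, g + 1, 3*u - 5), u, u)[u + 3] < 11 ==> store(store(arr, g + 1, 3*u - 5), u, u)[acc + 3] + 3*store(store(arr, g + 1, 3*u - 5), u, u)[1] >= 0) && (!(acc > -5))
Answer: WP = (3*store(store(arr, g + 1, 3*u - 5), u, u)[u + 3] < 11 ==> store(store(arr, g + 1, 3*u - 5), u, u)[acc + 3] + 3*store(store(arr, g + 1, 3*u - 5), u, u)[1] >= 0) && (!(acc > -5))


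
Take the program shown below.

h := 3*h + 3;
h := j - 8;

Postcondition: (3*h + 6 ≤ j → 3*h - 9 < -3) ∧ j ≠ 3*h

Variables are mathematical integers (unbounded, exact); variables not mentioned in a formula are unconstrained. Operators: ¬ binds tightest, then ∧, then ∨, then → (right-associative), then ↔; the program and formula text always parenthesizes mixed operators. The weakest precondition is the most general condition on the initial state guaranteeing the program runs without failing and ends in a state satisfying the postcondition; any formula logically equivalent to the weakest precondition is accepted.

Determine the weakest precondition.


Working backward. After the program, the postcondition (3*h + 6 ≤ j → 3*h - 9 < -3) ∧ j ≠ 3*h must hold; in canonical form it is (3*h ≤ j - 6 → 3*h < 6) ∧ j ≠ 3*h.
Before h := j - 8: (2*j ≤ 18 → 3*j < 30) ∧ 2*j ≠ 24
Before h := 3*h + 3: (2*j ≤ 18 → 3*j < 30) ∧ 2*j ≠ 24
Answer: WP = (2*j ≤ 18 → 3*j < 30) ∧ 2*j ≠ 24


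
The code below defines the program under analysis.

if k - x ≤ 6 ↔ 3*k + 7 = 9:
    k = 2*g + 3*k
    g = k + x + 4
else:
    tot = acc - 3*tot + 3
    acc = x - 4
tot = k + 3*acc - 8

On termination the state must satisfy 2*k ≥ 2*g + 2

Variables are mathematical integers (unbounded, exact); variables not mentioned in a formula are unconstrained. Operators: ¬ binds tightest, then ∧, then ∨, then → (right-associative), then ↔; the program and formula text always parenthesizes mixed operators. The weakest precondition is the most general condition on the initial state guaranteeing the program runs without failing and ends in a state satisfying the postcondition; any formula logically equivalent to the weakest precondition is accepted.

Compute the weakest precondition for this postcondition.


Working backward. After the program, 2*k ≥ 2*g + 2 must hold.
Before tot := k + 3*acc - 8: 2*k ≥ 2*g + 2
Then branch requires 2*x ≤ -10; else branch requires 2*k ≥ 2*g + 2.
Before the if: ((k ≤ x + 6 ↔ 3*k = 2) → 2*x ≤ -10) ∧ ((¬(k ≤ x + 6 ↔ 3*k = 2)) → 2*k ≥ 2*g + 2)
Answer: WP = ((k ≤ x + 6 ↔ 3*k = 2) → 2*x ≤ -10) ∧ ((¬(k ≤ x + 6 ↔ 3*k = 2)) → 2*k ≥ 2*g + 2)


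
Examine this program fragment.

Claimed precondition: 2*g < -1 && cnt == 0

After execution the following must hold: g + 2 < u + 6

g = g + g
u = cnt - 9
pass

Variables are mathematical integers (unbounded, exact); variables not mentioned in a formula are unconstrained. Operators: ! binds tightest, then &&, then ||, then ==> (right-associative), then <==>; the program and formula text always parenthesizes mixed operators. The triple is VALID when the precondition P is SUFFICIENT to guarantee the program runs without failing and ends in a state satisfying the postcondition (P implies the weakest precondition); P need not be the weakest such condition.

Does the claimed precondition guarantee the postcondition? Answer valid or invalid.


Working backward. After the program, the postcondition g + 2 < u + 6 must hold; in canonical form it is g < u + 4.
Before skip: g < u + 4
Before u := cnt - 9: g < cnt - 5
Before g := g + g: 2*g < cnt - 5
The weakest precondition is 2*g < cnt - 5.
Check whether 2*g < -1 && cnt == 0 implies it.
Countermodel: at the initial state cnt = 0, g = -2, the precondition holds but the weakest precondition fails.
Answer: invalid


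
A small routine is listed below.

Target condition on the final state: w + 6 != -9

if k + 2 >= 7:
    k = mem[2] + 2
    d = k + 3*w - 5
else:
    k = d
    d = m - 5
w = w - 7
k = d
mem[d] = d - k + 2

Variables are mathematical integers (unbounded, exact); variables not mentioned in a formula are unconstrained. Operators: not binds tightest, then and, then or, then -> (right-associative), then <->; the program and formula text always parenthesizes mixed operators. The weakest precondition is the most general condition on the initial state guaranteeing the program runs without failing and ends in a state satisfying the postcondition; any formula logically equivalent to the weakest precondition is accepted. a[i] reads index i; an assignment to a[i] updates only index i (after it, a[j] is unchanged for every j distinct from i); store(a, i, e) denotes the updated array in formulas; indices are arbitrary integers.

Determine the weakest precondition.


Working backward. After the program, the postcondition w + 6 != -9 must hold; in canonical form it is w != -15.
Before mem[d] := d - k + 2: w != -15
Before k := d: w != -15
Before w := w - 7: w != -8
Then branch requires w != -8; else branch requires w != -8.
Before the if: (k >= 5 -> w != -8) and ((not (k >= 5)) -> w != -8)
Answer: WP = (k >= 5 -> w != -8) and ((not (k >= 5)) -> w != -8)


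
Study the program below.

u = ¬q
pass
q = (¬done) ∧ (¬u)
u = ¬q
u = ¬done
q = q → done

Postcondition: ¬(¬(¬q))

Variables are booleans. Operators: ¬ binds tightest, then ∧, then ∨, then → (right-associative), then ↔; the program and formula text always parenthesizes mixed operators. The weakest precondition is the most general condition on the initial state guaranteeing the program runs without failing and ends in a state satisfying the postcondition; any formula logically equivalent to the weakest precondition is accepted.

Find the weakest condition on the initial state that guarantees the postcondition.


Working backward. After the program, the postcondition ¬(¬(¬q)) must hold; in canonical form it is ¬q.
Before q := q → done: ¬(q → done)
Before u := ¬done: ¬(q → done)
Before u := ¬q: ¬(q → done)
Before q := (¬done) ∧ (¬u): ¬(((¬done) ∧ (¬u)) → done)
Before skip: ¬(((¬done) ∧ (¬u)) → done)
Before u := ¬q: ¬(((¬done) ∧ q) → done)
Answer: WP = ¬(((¬done) ∧ q) → done)


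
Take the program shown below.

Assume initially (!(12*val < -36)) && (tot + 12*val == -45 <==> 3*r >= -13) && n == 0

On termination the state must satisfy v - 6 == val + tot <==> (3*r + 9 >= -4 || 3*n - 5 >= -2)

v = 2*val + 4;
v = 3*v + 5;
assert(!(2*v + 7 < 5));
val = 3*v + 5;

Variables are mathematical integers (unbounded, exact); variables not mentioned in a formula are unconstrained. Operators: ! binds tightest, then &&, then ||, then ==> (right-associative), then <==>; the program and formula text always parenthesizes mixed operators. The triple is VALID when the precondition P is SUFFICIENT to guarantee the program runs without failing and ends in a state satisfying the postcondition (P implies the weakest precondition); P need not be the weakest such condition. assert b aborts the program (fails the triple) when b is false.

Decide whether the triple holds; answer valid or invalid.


Working backward. After the program, the postcondition v - 6 == val + tot <==> (3*r + 9 >= -4 || 3*n - 5 >= -2) must hold; in canonical form it is v == tot + val + 6 <==> (3*r >= -13 || 3*n >= 3).
Before val := 3*v + 5: tot + 2*v == -11 <==> (3*r >= -13 || 3*n >= 3)
Before assert !(2*v + 7 < 5): (!(2*v < -2)) && (tot + 2*v == -11 <==> (3*r >= -13 || 3*n >= 3))
Before v := 3*v + 5: (!(6*v < -12)) && (tot + 6*v == -21 <==> (3*r >= -13 || 3*n >= 3))
Before v := 2*val + 4: (!(12*val < -36)) && (tot + 12*val == -45 <==> (3*r >= -13 || 3*n >= 3))
The weakest precondition is (!(12*val < -36)) && (tot + 12*val == -45 <==> (3*r >= -13 || 3*n >= 3)).
Check whether (!(12*val < -36)) && (tot + 12*val == -45 <==> 3*r >= -13) && n == 0 implies it.
Every state satisfying the precondition satisfies the weakest precondition: the implication holds.
Answer: valid


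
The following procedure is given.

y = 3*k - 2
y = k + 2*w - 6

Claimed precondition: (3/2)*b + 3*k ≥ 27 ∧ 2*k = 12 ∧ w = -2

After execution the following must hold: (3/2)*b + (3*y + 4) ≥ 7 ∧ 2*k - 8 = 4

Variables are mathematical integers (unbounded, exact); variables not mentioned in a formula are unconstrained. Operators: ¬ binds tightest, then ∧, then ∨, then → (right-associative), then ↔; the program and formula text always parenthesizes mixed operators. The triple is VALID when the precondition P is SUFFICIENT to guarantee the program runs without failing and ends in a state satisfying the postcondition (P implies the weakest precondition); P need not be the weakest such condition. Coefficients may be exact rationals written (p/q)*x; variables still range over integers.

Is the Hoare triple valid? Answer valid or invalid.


Working backward. After the program, the postcondition (3/2)*b + (3*y + 4) ≥ 7 ∧ 2*k - 8 = 4 must hold; in canonical form it is (3/2)*b + 3*y ≥ 3 ∧ 2*k = 12.
Before y := k + 2*w - 6: (3/2)*b + 3*k + 6*w ≥ 21 ∧ 2*k = 12
Before y := 3*k - 2: (3/2)*b + 3*k + 6*w ≥ 21 ∧ 2*k = 12
The weakest precondition is (3/2)*b + 3*k + 6*w ≥ 21 ∧ 2*k = 12.
Check whether (3/2)*b + 3*k ≥ 27 ∧ 2*k = 12 ∧ w = -2 implies it.
Countermodel: at the initial state b = 6, k = 6, w = -2, the precondition holds but the weakest precondition fails.
Answer: invalid


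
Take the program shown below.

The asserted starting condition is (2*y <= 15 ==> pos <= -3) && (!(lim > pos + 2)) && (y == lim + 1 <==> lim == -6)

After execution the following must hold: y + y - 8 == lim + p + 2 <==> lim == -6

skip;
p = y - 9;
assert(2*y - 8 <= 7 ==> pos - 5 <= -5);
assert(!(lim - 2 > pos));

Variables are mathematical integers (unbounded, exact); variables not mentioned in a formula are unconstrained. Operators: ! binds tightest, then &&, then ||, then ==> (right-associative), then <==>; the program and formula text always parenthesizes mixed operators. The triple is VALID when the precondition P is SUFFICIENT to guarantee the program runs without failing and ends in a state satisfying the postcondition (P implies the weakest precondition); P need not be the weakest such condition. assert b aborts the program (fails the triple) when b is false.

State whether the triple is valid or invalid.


Working backward. After the program, the postcondition y + y - 8 == lim + p + 2 <==> lim == -6 must hold; in canonical form it is 2*y == lim + p + 10 <==> lim == -6.
Before assert !(lim - 2 > pos): (!(lim > pos + 2)) && (2*y == lim + p + 10 <==> lim == -6)
Before assert 2*y - 8 <= 7 ==> pos - 5 <= -5: (2*y <= 15 ==> pos <= 0) && (!(lim > pos + 2)) && (2*y == lim + p + 10 <==> lim == -6)
Before p := y - 9: (2*y <= 15 ==> pos <= 0) && (!(lim > pos + 2)) && (y == lim + 1 <==> lim == -6)
Before skip: (2*y <= 15 ==> pos <= 0) && (!(lim > pos + 2)) && (y == lim + 1 <==> lim == -6)
The weakest precondition is (2*y <= 15 ==> pos <= 0) && (!(lim > pos + 2)) && (y == lim + 1 <==> lim == -6).
Check whether (2*y <= 15 ==> pos <= -3) && (!(lim > pos + 2)) && (y == lim + 1 <==> lim == -6) implies it.
Every state satisfying the precondition satisfies the weakest precondition: the implication holds.
Answer: valid
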